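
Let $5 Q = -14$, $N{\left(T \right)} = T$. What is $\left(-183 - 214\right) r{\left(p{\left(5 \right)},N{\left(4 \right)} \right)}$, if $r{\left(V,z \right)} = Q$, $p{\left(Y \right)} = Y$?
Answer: $\frac{5558}{5} \approx 1111.6$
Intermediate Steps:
$Q = - \frac{14}{5}$ ($Q = \frac{1}{5} \left(-14\right) = - \frac{14}{5} \approx -2.8$)
$r{\left(V,z \right)} = - \frac{14}{5}$
$\left(-183 - 214\right) r{\left(p{\left(5 \right)},N{\left(4 \right)} \right)} = \left(-183 - 214\right) \left(- \frac{14}{5}\right) = \left(-397\right) \left(- \frac{14}{5}\right) = \frac{5558}{5}$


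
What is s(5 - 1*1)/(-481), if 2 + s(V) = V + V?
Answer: -6/481 ≈ -0.012474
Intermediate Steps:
s(V) = -2 + 2*V (s(V) = -2 + (V + V) = -2 + 2*V)
s(5 - 1*1)/(-481) = (-2 + 2*(5 - 1*1))/(-481) = (-2 + 2*(5 - 1))*(-1/481) = (-2 + 2*4)*(-1/481) = (-2 + 8)*(-1/481) = 6*(-1/481) = -6/481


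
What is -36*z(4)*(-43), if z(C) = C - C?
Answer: 0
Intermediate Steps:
z(C) = 0
-36*z(4)*(-43) = -36*0*(-43) = 0*(-43) = 0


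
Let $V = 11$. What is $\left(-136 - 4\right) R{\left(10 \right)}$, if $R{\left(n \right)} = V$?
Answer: $-1540$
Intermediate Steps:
$R{\left(n \right)} = 11$
$\left(-136 - 4\right) R{\left(10 \right)} = \left(-136 - 4\right) 11 = \left(-140\right) 11 = -1540$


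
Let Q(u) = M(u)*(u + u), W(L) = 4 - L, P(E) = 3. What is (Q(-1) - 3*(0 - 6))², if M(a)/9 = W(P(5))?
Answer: 0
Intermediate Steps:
M(a) = 9 (M(a) = 9*(4 - 1*3) = 9*(4 - 3) = 9*1 = 9)
Q(u) = 18*u (Q(u) = 9*(u + u) = 9*(2*u) = 18*u)
(Q(-1) - 3*(0 - 6))² = (18*(-1) - 3*(0 - 6))² = (-18 - 3*(-6))² = (-18 + 18)² = 0² = 0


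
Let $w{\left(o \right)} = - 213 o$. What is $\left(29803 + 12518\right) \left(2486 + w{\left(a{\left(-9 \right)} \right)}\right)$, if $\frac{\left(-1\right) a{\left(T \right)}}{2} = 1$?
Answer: $123238752$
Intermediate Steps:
$a{\left(T \right)} = -2$ ($a{\left(T \right)} = \left(-2\right) 1 = -2$)
$\left(29803 + 12518\right) \left(2486 + w{\left(a{\left(-9 \right)} \right)}\right) = \left(29803 + 12518\right) \left(2486 - -426\right) = 42321 \left(2486 + 426\right) = 42321 \cdot 2912 = 123238752$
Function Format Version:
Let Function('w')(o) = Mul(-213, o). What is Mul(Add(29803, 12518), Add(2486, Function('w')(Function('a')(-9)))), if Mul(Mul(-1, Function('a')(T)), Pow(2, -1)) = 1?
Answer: 123238752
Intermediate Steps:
Function('a')(T) = -2 (Function('a')(T) = Mul(-2, 1) = -2)
Mul(Add(29803, 12518), Add(2486, Function('w')(Function('a')(-9)))) = Mul(Add(29803, 12518), Add(2486, Mul(-213, -2))) = Mul(42321, Add(2486, 426)) = Mul(42321, 2912) = 123238752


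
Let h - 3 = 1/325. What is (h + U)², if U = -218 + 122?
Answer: 913490176/105625 ≈ 8648.4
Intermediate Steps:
U = -96
h = 976/325 (h = 3 + 1/325 = 976/325 ≈ 3.0031)
(h + U)² = (976/325 - 96)² = (-30224/325)² = 913490176/105625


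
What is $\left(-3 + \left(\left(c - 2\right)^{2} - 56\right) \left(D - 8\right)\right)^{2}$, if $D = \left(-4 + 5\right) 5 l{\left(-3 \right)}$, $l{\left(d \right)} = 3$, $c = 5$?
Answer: $110224$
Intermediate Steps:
$D = 15$ ($D = \left(-4 + 5\right) 5 \cdot 3 = 1 \cdot 5 \cdot 3 = 5 \cdot 3 = 15$)
$\left(-3 + \left(\left(c - 2\right)^{2} - 56\right) \left(D - 8\right)\right)^{2} = \left(-3 + \left(\left(5 - 2\right)^{2} - 56\right) \left(15 - 8\right)\right)^{2} = \left(-3 + \left(3^{2} - 56\right) 7\right)^{2} = \left(-3 + \left(9 - 56\right) 7\right)^{2} = \left(-3 - 329\right)^{2} = \left(-332\right)^{2} = 110224$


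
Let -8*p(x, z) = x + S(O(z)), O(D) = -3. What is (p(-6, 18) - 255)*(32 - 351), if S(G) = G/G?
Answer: 649165/8 ≈ 81146.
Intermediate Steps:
S(G) = 1
p(x, z) = -1/8 - x/8 (p(x, z) = -(x + 1)/8 = -(1 + x)/8 = -1/8 - x/8)
(p(-6, 18) - 255)*(32 - 351) = ((-1/8 - 1/8*(-6)) - 255)*(32 - 351) = ((-1/8 + 3/4) - 255)*(-319) = (5/8 - 255)*(-319) = -2035/8*(-319) = 649165/8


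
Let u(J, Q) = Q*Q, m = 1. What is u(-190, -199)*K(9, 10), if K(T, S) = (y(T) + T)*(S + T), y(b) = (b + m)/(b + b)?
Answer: 64708034/9 ≈ 7.1898e+6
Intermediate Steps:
y(b) = (1 + b)/(2*b) (y(b) = (b + 1)/(b + b) = (1 + b)/((2*b)) = (1 + b)*(1/(2*b)) = (1 + b)/(2*b))
u(J, Q) = Q²
K(T, S) = (S + T)*(T + (1 + T)/(2*T)) (K(T, S) = ((1 + T)/(2*T) + T)*(S + T) = (T + (1 + T)/(2*T))*(S + T) = (S + T)*(T + (1 + T)/(2*T)))
u(-190, -199)*K(9, 10) = (-199)²*(½ + 9² + (½)*10 + (½)*9 + 10*9 + (½)*10/9) = 39601*(½ + 81 + 5 + 9/2 + 90 + (½)*10*(⅑)) = 39601*(½ + 81 + 5 + 9/2 + 90 + 5/9) = 39601*(1634/9) = 64708034/9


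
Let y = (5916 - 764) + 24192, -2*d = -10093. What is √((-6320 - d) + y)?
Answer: 3*√7990/2 ≈ 134.08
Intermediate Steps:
d = 10093/2 (d = -½*(-10093) = 10093/2 ≈ 5046.5)
y = 29344 (y = 5152 + 24192 = 29344)
√((-6320 - d) + y) = √((-6320 - 1*10093/2) + 29344) = √((-6320 - 10093/2) + 29344) = √(-22733/2 + 29344) = √(35955/2) = 3*√7990/2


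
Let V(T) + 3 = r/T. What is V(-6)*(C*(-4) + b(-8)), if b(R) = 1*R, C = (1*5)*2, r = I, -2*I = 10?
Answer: 104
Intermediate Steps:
I = -5 (I = -½*10 = -5)
r = -5
C = 10 (C = 5*2 = 10)
V(T) = -3 - 5/T
b(R) = R
V(-6)*(C*(-4) + b(-8)) = (-3 - 5/(-6))*(10*(-4) - 8) = (-3 - 5*(-⅙))*(-40 - 8) = (-3 + ⅚)*(-48) = -13/6*(-48) = 104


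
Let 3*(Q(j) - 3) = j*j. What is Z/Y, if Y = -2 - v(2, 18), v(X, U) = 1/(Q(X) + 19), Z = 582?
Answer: -40740/143 ≈ -284.90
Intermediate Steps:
Q(j) = 3 + j**2/3 (Q(j) = 3 + (j*j)/3 = 3 + j**2/3)
v(X, U) = 1/(22 + X**2/3) (v(X, U) = 1/((3 + X**2/3) + 19) = 1/(22 + X**2/3))
Y = -143/70 (Y = -2 - 3/(66 + 2**2) = -2 - 3/(66 + 4) = -2 - 3/70 = -143/70 ≈ -2.0429)
Z/Y = 582/(-143/70) = 582*(-70/143) = -40740/143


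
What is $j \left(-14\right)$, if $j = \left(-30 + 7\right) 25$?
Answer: $8050$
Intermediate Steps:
$j = -575$ ($j = \left(-23\right) 25 = -575$)
$j \left(-14\right) = \left(-575\right) \left(-14\right) = 8050$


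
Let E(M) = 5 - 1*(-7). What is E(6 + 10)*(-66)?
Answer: -792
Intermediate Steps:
E(M) = 12 (E(M) = 5 + 7 = 12)
E(6 + 10)*(-66) = 12*(-66) = -792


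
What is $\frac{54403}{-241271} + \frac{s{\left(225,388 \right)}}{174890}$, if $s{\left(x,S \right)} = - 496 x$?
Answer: $- \frac{3644038427}{4219588519} \approx -0.8636$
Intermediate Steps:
$\frac{54403}{-241271} + \frac{s{\left(225,388 \right)}}{174890} = \frac{54403}{-241271} + \frac{\left(-496\right) 225}{174890} = 54403 \left(- \frac{1}{241271}\right) - \frac{11160}{17489} = - \frac{54403}{241271} - \frac{11160}{17489} = - \frac{3644038427}{4219588519}$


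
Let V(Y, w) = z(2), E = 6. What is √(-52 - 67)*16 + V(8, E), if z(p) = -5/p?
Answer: -5/2 + 16*I*√119 ≈ -2.5 + 174.54*I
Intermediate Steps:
V(Y, w) = -5/2
√(-52 - 67)*16 + V(8, E) = √(-52 - 67)*16 - 5/2 = √(-119)*16 - 5/2 = (I*√119)*16 - 5/2 = 16*I*√119 - 5/2 = -5/2 + 16*I*√119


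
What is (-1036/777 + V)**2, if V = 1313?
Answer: 15484225/9 ≈ 1.7205e+6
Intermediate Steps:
(-1036/777 + V)**2 = (-1036/777 + 1313)**2 = (-1036*1/777 + 1313)**2 = (-4/3 + 1313)**2 = (3935/3)**2 = 15484225/9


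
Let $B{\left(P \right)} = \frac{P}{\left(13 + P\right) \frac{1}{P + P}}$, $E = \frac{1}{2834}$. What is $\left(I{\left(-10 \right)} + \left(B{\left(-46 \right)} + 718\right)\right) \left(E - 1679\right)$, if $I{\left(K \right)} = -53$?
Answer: $- \frac{28094500735}{31174} \approx -9.0122 \cdot 10^{5}$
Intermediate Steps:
$E = \frac{1}{2834} \approx 0.00035286$
$B{\left(P \right)} = \frac{2 P^{2}}{13 + P}$ ($B{\left(P \right)} = \frac{P}{\left(13 + P\right) \frac{1}{2 P}} = \frac{P}{\frac{1}{2} \frac{1}{P} \left(13 + P\right)} = P \frac{2 P}{13 + P} = \frac{2 P^{2}}{13 + P}$)
$\left(I{\left(-10 \right)} + \left(B{\left(-46 \right)} + 718\right)\right) \left(E - 1679\right) = \left(-53 + \left(\frac{2 \left(-46\right)^{2}}{13 - 46} + 718\right)\right) \left(\frac{1}{2834} - 1679\right) = \left(-53 + \left(2 \cdot 2116 \frac{1}{-33} + 718\right)\right) \left(- \frac{4758285}{2834}\right) = \left(-53 + \left(2 \cdot 2116 \left(- \frac{1}{33}\right) + 718\right)\right) \left(- \frac{4758285}{2834}\right) = \left(-53 + \left(- \frac{4232}{33} + 718\right)\right) \left(- \frac{4758285}{2834}\right) = \left(-53 + \frac{19462}{33}\right) \left(- \frac{4758285}{2834}\right) = \frac{17713}{33} \left(- \frac{4758285}{2834}\right) = - \frac{28094500735}{31174}$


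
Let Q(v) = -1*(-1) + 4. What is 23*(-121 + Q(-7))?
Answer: -2668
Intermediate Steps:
Q(v) = 5 (Q(v) = 1 + 4 = 5)
23*(-121 + Q(-7)) = 23*(-121 + 5) = 23*(-116) = -2668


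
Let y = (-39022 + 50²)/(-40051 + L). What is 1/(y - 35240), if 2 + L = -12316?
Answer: -52369/1845447038 ≈ -2.8377e-5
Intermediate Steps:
L = -12318 (L = -2 - 12316 = -12318)
y = 36522/52369 (y = (-39022 + 50²)/(-40051 - 12318) = (-39022 + 2500)/(-52369) = -36522*(-1/52369) = 36522/52369 ≈ 0.69740)
1/(y - 35240) = 1/(36522/52369 - 35240) = 1/(-1845447038/52369) = -52369/1845447038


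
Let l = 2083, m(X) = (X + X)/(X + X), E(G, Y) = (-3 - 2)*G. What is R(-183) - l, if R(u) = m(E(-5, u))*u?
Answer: -2266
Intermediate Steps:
E(G, Y) = -5*G
m(X) = 1 (m(X) = (2*X)/((2*X)) = (2*X)*(1/(2*X)) = 1)
R(u) = u (R(u) = 1*u = u)
R(-183) - l = -183 - 1*2083 = -183 - 2083 = -2266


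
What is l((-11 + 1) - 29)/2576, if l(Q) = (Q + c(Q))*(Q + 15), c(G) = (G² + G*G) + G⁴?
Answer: -3474666/161 ≈ -21582.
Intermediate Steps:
c(G) = G⁴ + 2*G² (c(G) = (G² + G²) + G⁴ = 2*G² + G⁴ = G⁴ + 2*G²)
l(Q) = (15 + Q)*(Q + Q²*(2 + Q²)) (l(Q) = (Q + Q²*(2 + Q²))*(Q + 15) = (Q + Q²*(2 + Q²))*(15 + Q) = (15 + Q)*(Q + Q²*(2 + Q²)))
l((-11 + 1) - 29)/2576 = (((-11 + 1) - 29)*(15 + ((-11 + 1) - 29)⁴ + 2*((-11 + 1) - 29)² + 15*((-11 + 1) - 29)³ + 31*((-11 + 1) - 29)))/2576 = ((-10 - 29)*(15 + (-10 - 29)⁴ + 2*(-10 - 29)² + 15*(-10 - 29)³ + 31*(-10 - 29)))*(1/2576) = -39*(15 + (-39)⁴ + 2*(-39)² + 15*(-39)³ + 31*(-39))*(1/2576) = -39*(15 + 2313441 + 2*1521 + 15*(-59319) - 1209)*(1/2576) = -39*(15 + 2313441 + 3042 - 889785 - 1209)*(1/2576) = -39*1425504*(1/2576) = -55594656*1/2576 = -3474666/161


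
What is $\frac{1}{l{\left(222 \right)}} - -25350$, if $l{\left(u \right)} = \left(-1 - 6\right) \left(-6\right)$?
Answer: $\frac{1064701}{42} \approx 25350.0$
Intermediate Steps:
$l{\left(u \right)} = 42$ ($l{\left(u \right)} = \left(-7\right) \left(-6\right) = 42$)
$\frac{1}{l{\left(222 \right)}} - -25350 = \frac{1}{42} - -25350 = \frac{1}{42} + 25350 = \frac{1064701}{42}$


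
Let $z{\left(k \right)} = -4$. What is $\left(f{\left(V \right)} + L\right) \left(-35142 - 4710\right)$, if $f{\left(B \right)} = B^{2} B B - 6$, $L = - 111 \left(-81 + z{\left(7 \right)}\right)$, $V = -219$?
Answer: $-91670238491400$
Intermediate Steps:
$L = 9435$ ($L = - 111 \left(-81 - 4\right) = \left(-111\right) \left(-85\right) = 9435$)
$f{\left(B \right)} = -6 + B^{4}$ ($f{\left(B \right)} = B^{3} B - 6 = B^{4} - 6 = -6 + B^{4}$)
$\left(f{\left(V \right)} + L\right) \left(-35142 - 4710\right) = \left(\left(-6 + \left(-219\right)^{4}\right) + 9435\right) \left(-35142 - 4710\right) = \left(\left(-6 + 2300257521\right) + 9435\right) \left(-39852\right) = \left(2300257515 + 9435\right) \left(-39852\right) = 2300266950 \left(-39852\right) = -91670238491400$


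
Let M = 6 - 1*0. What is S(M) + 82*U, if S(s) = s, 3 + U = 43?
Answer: 3286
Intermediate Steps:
U = 40 (U = -3 + 43 = 40)
M = 6 (M = 6 + 0 = 6)
S(M) + 82*U = 6 + 82*40 = 6 + 3280 = 3286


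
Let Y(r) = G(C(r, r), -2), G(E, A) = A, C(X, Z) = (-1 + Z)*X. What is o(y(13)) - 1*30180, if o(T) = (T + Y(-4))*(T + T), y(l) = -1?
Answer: -30174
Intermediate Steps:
C(X, Z) = X*(-1 + Z)
Y(r) = -2
o(T) = 2*T*(-2 + T) (o(T) = (T - 2)*(T + T) = (-2 + T)*(2*T) = 2*T*(-2 + T))
o(y(13)) - 1*30180 = 2*(-1)*(-2 - 1) - 1*30180 = 2*(-1)*(-3) - 30180 = 6 - 30180 = -30174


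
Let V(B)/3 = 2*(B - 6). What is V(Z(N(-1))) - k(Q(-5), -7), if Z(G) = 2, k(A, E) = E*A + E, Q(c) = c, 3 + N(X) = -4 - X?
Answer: -52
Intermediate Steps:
N(X) = -7 - X (N(X) = -3 + (-4 - X) = -7 - X)
k(A, E) = E + A*E (k(A, E) = A*E + E = E + A*E)
V(B) = -36 + 6*B (V(B) = 3*(2*(B - 6)) = 3*(2*(-6 + B)) = 3*(-12 + 2*B) = -36 + 6*B)
V(Z(N(-1))) - k(Q(-5), -7) = (-36 + 6*2) - (-7)*(1 - 5) = (-36 + 12) - (-7)*(-4) = -24 - 1*28 = -24 - 28 = -52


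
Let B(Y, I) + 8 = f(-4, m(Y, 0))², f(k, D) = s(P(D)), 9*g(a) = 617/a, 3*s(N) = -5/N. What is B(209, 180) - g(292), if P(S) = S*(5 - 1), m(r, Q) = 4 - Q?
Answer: -1383199/168192 ≈ -8.2239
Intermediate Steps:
P(S) = 4*S (P(S) = S*4 = 4*S)
s(N) = -5/(3*N) (s(N) = (-5/N)/3 = -5/(3*N))
g(a) = 617/(9*a) (g(a) = (617/a)/9 = 617/(9*a))
f(k, D) = -5/(12*D) (f(k, D) = -5*1/(4*D)/3 = -5/(12*D))
B(Y, I) = -18407/2304 (B(Y, I) = -8 + (-5/(12*(4 - 1*0)))² = -8 + (-5/(12*(4 + 0)))² = -8 + (-5/12/4)² = -8 + (-5/12*¼)² = -8 + (-5/48)² = -8 + 25/2304 = -18407/2304)
B(209, 180) - g(292) = -18407/2304 - 617/(9*292) = -18407/2304 - 1*617/2628 = -18407/2304 - 617/2628 = -1383199/168192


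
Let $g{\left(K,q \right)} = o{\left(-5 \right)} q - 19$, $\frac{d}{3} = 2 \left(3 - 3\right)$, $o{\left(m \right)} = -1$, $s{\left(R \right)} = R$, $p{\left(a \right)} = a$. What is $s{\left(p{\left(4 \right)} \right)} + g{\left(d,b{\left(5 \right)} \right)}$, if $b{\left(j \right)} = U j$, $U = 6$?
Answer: $-45$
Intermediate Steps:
$d = 0$ ($d = 3 \cdot 2 \left(3 - 3\right) = 3 \cdot 2 \cdot 0 = 3 \cdot 0 = 0$)
$b{\left(j \right)} = 6 j$
$g{\left(K,q \right)} = -19 - q$ ($g{\left(K,q \right)} = - q - 19 = -19 - q$)
$s{\left(p{\left(4 \right)} \right)} + g{\left(d,b{\left(5 \right)} \right)} = 4 - \left(19 + 6 \cdot 5\right) = 4 - 49 = -45$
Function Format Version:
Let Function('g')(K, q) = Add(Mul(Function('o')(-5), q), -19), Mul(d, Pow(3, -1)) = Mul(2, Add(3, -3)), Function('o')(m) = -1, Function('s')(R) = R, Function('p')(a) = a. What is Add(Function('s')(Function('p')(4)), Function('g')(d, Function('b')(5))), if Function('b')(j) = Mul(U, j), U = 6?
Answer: -45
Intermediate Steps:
d = 0 (d = Mul(3, Mul(2, Add(3, -3))) = Mul(3, Mul(2, 0)) = Mul(3, 0) = 0)
Function('b')(j) = Mul(6, j)
Function('g')(K, q) = Add(-19, Mul(-1, q)) (Function('g')(K, q) = Add(Mul(-1, q), -19) = Add(-19, Mul(-1, q)))
Add(Function('s')(Function('p')(4)), Function('g')(d, Function('b')(5))) = Add(4, Add(-19, Mul(-1, Mul(6, 5)))) = Add(4, Add(-19, Mul(-1, 30))) = Add(4, Add(-19, -30)) = Add(4, -49) = -45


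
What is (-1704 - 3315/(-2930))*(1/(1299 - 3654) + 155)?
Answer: -60708419024/230005 ≈ -2.6394e+5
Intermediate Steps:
(-1704 - 3315/(-2930))*(1/(1299 - 3654) + 155) = (-1704 - 3315*(-1/2930))*(1/(-2355) + 155) = (-1704 + 663/586)*(-1/2355 + 155) = -997881/586*365024/2355 = -60708419024/230005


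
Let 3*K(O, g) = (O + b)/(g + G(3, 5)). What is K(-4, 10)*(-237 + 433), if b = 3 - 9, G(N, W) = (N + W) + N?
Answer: -280/9 ≈ -31.111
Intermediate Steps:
G(N, W) = W + 2*N
b = -6
K(O, g) = (-6 + O)/(3*(11 + g)) (K(O, g) = ((O - 6)/(g + (5 + 2*3)))/3 = ((-6 + O)/(g + (5 + 6)))/3 = ((-6 + O)/(g + 11))/3 = ((-6 + O)/(11 + g))/3 = (-6 + O)/(3*(11 + g)))
K(-4, 10)*(-237 + 433) = ((-6 - 4)/(3*(11 + 10)))*(-237 + 433) = ((⅓)*(-10)/21)*196 = ((⅓)*(1/21)*(-10))*196 = -10/63*196 = -280/9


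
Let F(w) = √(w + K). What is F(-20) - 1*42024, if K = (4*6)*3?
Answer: -42024 + 2*√13 ≈ -42017.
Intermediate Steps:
K = 72 (K = 24*3 = 72)
F(w) = √(72 + w) (F(w) = √(w + 72) = √(72 + w))
F(-20) - 1*42024 = √(72 - 20) - 1*42024 = √52 - 42024 = 2*√13 - 42024 = -42024 + 2*√13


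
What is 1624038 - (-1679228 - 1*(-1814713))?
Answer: 1488553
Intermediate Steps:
1624038 - (-1679228 - 1*(-1814713)) = 1624038 - (-1679228 + 1814713) = 1624038 - 1*135485 = 1624038 - 135485 = 1488553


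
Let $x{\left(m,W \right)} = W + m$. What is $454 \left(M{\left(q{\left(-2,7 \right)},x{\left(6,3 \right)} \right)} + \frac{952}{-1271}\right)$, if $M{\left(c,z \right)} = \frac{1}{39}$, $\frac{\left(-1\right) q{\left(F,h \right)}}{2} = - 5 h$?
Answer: $- \frac{16279078}{49569} \approx -328.41$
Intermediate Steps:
$q{\left(F,h \right)} = 10 h$ ($q{\left(F,h \right)} = - 2 \left(- 5 h\right) = 10 h$)
$M{\left(c,z \right)} = \frac{1}{39}$
$454 \left(M{\left(q{\left(-2,7 \right)},x{\left(6,3 \right)} \right)} + \frac{952}{-1271}\right) = 454 \left(\frac{1}{39} + \frac{952}{-1271}\right) = 454 \left(\frac{1}{39} + 952 \left(- \frac{1}{1271}\right)\right) = 454 \left(\frac{1}{39} - \frac{952}{1271}\right) = 454 \left(- \frac{35857}{49569}\right) = - \frac{16279078}{49569}$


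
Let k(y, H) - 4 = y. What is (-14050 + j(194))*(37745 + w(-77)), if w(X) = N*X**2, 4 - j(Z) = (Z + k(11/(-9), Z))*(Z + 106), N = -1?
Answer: -6975276208/3 ≈ -2.3251e+9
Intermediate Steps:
k(y, H) = 4 + y
j(Z) = 4 - (106 + Z)*(25/9 + Z) (j(Z) = 4 - (Z + (4 + 11/(-9)))*(Z + 106) = 4 - (Z + (4 + 11*(-1/9)))*(106 + Z) = 4 - (Z + (4 - 11/9))*(106 + Z) = 4 - (Z + 25/9)*(106 + Z) = 4 - (25/9 + Z)*(106 + Z) = 4 - (106 + Z)*(25/9 + Z))
w(X) = -X**2
(-14050 + j(194))*(37745 + w(-77)) = (-14050 + (-2614/9 - 1*194**2 - 979/9*194))*(37745 - 1*(-77)**2) = (-14050 + (-2614/9 - 1*37636 - 189926/9))*(37745 - 1*5929) = (-14050 + (-2614/9 - 37636 - 189926/9))*(37745 - 5929) = (-14050 - 177088/3)*31816 = -219238/3*31816 = -6975276208/3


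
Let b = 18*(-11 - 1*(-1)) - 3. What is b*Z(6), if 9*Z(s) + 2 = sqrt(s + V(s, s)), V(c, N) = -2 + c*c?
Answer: 122/3 - 122*sqrt(10)/3 ≈ -87.933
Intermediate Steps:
V(c, N) = -2 + c**2
Z(s) = -2/9 + sqrt(-2 + s + s**2)/9 (Z(s) = -2/9 + sqrt(s + (-2 + s**2))/9 = -2/9 + sqrt(-2 + s + s**2)/9)
b = -183 (b = 18*(-11 + 1) - 3 = 18*(-10) - 3 = -180 - 3 = -183)
b*Z(6) = -183*(-2/9 + sqrt(-2 + 6 + 6**2)/9) = -183*(-2/9 + sqrt(-2 + 6 + 36)/9) = -183*(-2/9 + sqrt(40)/9) = -183*(-2/9 + (2*sqrt(10))/9) = -183*(-2/9 + 2*sqrt(10)/9) = 122/3 - 122*sqrt(10)/3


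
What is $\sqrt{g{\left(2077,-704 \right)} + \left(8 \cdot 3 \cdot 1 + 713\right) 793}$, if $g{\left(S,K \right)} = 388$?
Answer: $3 \sqrt{64981} \approx 764.74$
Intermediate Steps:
$\sqrt{g{\left(2077,-704 \right)} + \left(8 \cdot 3 \cdot 1 + 713\right) 793} = \sqrt{388 + \left(8 \cdot 3 \cdot 1 + 713\right) 793} = \sqrt{388 + \left(24 \cdot 1 + 713\right) 793} = \sqrt{388 + \left(24 + 713\right) 793} = \sqrt{388 + 737 \cdot 793} = \sqrt{388 + 584441} = \sqrt{584829} = 3 \sqrt{64981}$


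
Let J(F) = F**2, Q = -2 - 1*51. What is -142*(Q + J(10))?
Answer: -6674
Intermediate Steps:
Q = -53 (Q = -2 - 51 = -53)
-142*(Q + J(10)) = -142*(-53 + 10**2) = -142*(-53 + 100) = -142*47 = -6674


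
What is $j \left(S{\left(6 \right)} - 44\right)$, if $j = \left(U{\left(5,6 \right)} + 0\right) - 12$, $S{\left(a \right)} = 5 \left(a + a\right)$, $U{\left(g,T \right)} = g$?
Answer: $-112$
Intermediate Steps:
$S{\left(a \right)} = 10 a$ ($S{\left(a \right)} = 5 \cdot 2 a = 10 a$)
$j = -7$ ($j = \left(5 + 0\right) - 12 = 5 - 12 = -7$)
$j \left(S{\left(6 \right)} - 44\right) = - 7 \left(10 \cdot 6 - 44\right) = - 7 \left(60 - 44\right) = \left(-7\right) 16 = -112$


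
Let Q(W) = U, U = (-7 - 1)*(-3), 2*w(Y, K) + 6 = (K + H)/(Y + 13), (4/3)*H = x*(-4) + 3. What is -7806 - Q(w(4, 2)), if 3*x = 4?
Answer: -7830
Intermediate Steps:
x = 4/3 (x = (⅓)*4 = 4/3 ≈ 1.3333)
H = -7/4 (H = 3*((4/3)*(-4) + 3)/4 = 3*(-16/3 + 3)/4 = (¾)*(-7/3) = -7/4 ≈ -1.7500)
w(Y, K) = -3 + (-7/4 + K)/(2*(13 + Y)) (w(Y, K) = -3 + ((K - 7/4)/(Y + 13))/2 = -3 + ((-7/4 + K)/(13 + Y))/2 = -3 + (-7/4 + K)/(2*(13 + Y)))
U = 24 (U = -8*(-3) = 24)
Q(W) = 24
-7806 - Q(w(4, 2)) = -7806 - 1*24 = -7806 - 24 = -7830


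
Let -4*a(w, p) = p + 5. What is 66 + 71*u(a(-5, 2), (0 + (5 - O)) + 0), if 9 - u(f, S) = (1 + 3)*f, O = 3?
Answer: 1202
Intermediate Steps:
a(w, p) = -5/4 - p/4 (a(w, p) = -(p + 5)/4 = -(5 + p)/4 = -5/4 - p/4)
u(f, S) = 9 - 4*f (u(f, S) = 9 - (1 + 3)*f = 9 - 4*f)
66 + 71*u(a(-5, 2), (0 + (5 - O)) + 0) = 66 + 71*(9 - 4*(-5/4 - 1/4*2)) = 66 + 71*(9 - 4*(-5/4 - 1/2)) = 66 + 71*(9 - 4*(-7/4)) = 66 + 71*(9 + 7) = 66 + 71*16 = 66 + 1136 = 1202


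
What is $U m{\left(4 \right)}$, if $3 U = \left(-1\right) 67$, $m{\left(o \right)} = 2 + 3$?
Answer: $- \frac{335}{3} \approx -111.67$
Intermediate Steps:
$m{\left(o \right)} = 5$
$U = - \frac{67}{3}$ ($U = \frac{\left(-1\right) 67}{3} = \frac{1}{3} \left(-67\right) = - \frac{67}{3} \approx -22.333$)
$U m{\left(4 \right)} = \left(- \frac{67}{3}\right) 5 = - \frac{335}{3}$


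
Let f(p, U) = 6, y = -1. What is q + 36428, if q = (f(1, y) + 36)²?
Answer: 38192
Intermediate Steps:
q = 1764 (q = (6 + 36)² = 42² = 1764)
q + 36428 = 1764 + 36428 = 38192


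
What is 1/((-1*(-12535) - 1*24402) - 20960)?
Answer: -1/32827 ≈ -3.0463e-5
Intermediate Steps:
1/((-1*(-12535) - 1*24402) - 20960) = 1/((12535 - 24402) - 20960) = 1/(-11867 - 20960) = 1/(-32827) = -1/32827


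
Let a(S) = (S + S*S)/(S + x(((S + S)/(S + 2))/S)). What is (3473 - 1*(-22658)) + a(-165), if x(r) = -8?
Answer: 4493603/173 ≈ 25975.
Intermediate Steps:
a(S) = (S + S²)/(-8 + S) (a(S) = (S + S*S)/(S - 8) = (S + S²)/(-8 + S))
(3473 - 1*(-22658)) + a(-165) = (3473 - 1*(-22658)) - 165*(1 - 165)/(-8 - 165) = (3473 + 22658) - 165*(-164)/(-173) = 26131 - 165*(-1/173)*(-164) = 26131 - 27060/173 = 4493603/173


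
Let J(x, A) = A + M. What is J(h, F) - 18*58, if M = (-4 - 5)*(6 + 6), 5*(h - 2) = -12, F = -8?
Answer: -1160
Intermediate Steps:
h = -⅖ (h = 2 + (⅕)*(-12) = 2 - 12/5 = -⅖ ≈ -0.40000)
M = -108 (M = -9*12 = -108)
J(x, A) = -108 + A (J(x, A) = A - 108 = -108 + A)
J(h, F) - 18*58 = (-108 - 8) - 18*58 = -116 - 1044 = -1160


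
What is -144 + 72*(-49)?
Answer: -3672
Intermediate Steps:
-144 + 72*(-49) = -144 - 3528 = -3672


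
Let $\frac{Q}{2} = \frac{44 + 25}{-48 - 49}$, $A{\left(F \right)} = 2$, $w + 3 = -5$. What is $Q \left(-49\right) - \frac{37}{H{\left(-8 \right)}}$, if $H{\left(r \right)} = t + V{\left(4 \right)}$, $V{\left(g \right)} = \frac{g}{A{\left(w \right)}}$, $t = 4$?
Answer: $\frac{36983}{582} \approx 63.545$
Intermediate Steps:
$w = -8$ ($w = -3 - 5 = -8$)
$V{\left(g \right)} = \frac{g}{2}$
$Q = - \frac{138}{97}$ ($Q = 2 \frac{44 + 25}{-48 - 49} = 2 \frac{69}{-97} = 2 \cdot 69 \left(- \frac{1}{97}\right) = 2 \left(- \frac{69}{97}\right) = - \frac{138}{97} \approx -1.4227$)
$H{\left(r \right)} = 6$ ($H{\left(r \right)} = 4 + \frac{1}{2} \cdot 4 = 4 + 2 = 6$)
$Q \left(-49\right) - \frac{37}{H{\left(-8 \right)}} = \left(- \frac{138}{97}\right) \left(-49\right) - \frac{37}{6} = \frac{6762}{97} - \frac{37}{6} = \frac{36983}{582}$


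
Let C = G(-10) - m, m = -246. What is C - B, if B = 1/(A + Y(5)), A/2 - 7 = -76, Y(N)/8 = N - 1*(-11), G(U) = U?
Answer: 2361/10 ≈ 236.10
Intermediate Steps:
Y(N) = 88 + 8*N (Y(N) = 8*(N - 1*(-11)) = 8*(N + 11) = 8*(11 + N) = 88 + 8*N)
A = -138 (A = 14 + 2*(-76) = 14 - 152 = -138)
C = 236 (C = -10 - 1*(-246) = -10 + 246 = 236)
B = -⅒ (B = 1/(-138 + (88 + 8*5)) = 1/(-138 + (88 + 40)) = 1/(-138 + 128) = 1/(-10) = -⅒ ≈ -0.10000)
C - B = 236 - 1*(-⅒) = 236 + ⅒ = 2361/10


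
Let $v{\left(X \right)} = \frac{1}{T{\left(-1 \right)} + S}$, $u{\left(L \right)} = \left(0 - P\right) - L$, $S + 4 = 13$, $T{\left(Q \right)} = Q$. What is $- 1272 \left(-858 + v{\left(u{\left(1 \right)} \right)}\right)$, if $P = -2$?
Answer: $1091217$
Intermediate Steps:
$S = 9$ ($S = -4 + 13 = 9$)
$u{\left(L \right)} = 2 - L$ ($u{\left(L \right)} = \left(0 - -2\right) - L = \left(0 + 2\right) - L = 2 - L$)
$v{\left(X \right)} = \frac{1}{8}$ ($v{\left(X \right)} = \frac{1}{-1 + 9} = \frac{1}{8}$)
$- 1272 \left(-858 + v{\left(u{\left(1 \right)} \right)}\right) = - 1272 \left(-858 + \frac{1}{8}\right) = \left(-1272\right) \left(- \frac{6863}{8}\right) = 1091217$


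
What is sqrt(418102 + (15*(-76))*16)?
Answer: sqrt(399862) ≈ 632.35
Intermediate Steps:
sqrt(418102 + (15*(-76))*16) = sqrt(418102 - 1140*16) = sqrt(418102 - 18240) = sqrt(399862)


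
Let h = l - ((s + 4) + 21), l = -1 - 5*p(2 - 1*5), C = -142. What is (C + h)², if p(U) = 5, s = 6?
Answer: 39601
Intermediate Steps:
l = -26 (l = -1 - 5*5 = -1 - 25 = -26)
h = -57 (h = -26 - ((6 + 4) + 21) = -26 - (10 + 21) = -26 - 1*31 = -26 - 31 = -57)
(C + h)² = (-142 - 57)² = (-199)² = 39601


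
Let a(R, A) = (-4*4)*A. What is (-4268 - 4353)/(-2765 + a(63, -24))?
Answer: 8621/2381 ≈ 3.6207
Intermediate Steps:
a(R, A) = -16*A
(-4268 - 4353)/(-2765 + a(63, -24)) = (-4268 - 4353)/(-2765 - 16*(-24)) = -8621/(-2765 + 384) = -8621/(-2381) = -8621*(-1/2381) = 8621/2381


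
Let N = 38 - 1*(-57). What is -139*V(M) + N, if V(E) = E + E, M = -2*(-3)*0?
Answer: 95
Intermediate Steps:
N = 95 (N = 38 + 57 = 95)
M = 0 (M = 6*0 = 0)
V(E) = 2*E
-139*V(M) + N = -278*0 + 95 = -139*0 + 95 = 0 + 95 = 95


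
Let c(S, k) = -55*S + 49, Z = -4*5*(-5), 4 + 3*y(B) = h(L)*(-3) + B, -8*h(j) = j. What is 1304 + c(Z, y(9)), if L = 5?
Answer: -4147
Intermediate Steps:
h(j) = -j/8
y(B) = -17/24 + B/3 (y(B) = -4/3 + (-⅛*5*(-3) + B)/3 = -4/3 + (-5/8*(-3) + B)/3 = -4/3 + (15/8 + B)/3 = -4/3 + (5/8 + B/3) = -17/24 + B/3)
Z = 100 (Z = -20*(-5) = 100)
c(S, k) = 49 - 55*S
1304 + c(Z, y(9)) = 1304 + (49 - 55*100) = 1304 + (49 - 5500) = 1304 - 5451 = -4147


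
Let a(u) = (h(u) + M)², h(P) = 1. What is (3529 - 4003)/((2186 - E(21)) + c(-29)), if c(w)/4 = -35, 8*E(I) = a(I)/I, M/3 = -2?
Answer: -79632/343703 ≈ -0.23169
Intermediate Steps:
M = -6 (M = 3*(-2) = -6)
a(u) = 25 (a(u) = (1 - 6)² = (-5)² = 25)
E(I) = 25/(8*I) (E(I) = (25/I)/8 = 25/(8*I))
c(w) = -140 (c(w) = 4*(-35) = -140)
(3529 - 4003)/((2186 - E(21)) + c(-29)) = (3529 - 4003)/((2186 - 25/(8*21)) - 140) = -474/((2186 - 25/(8*21)) - 140) = -474/((2186 - 1*25/168) - 140) = -474/((2186 - 25/168) - 140) = -474/(367223/168 - 140) = -474/343703/168 = -474*168/343703 = -79632/343703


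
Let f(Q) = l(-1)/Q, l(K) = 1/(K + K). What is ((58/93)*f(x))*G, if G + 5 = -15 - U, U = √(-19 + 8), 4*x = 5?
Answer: 464/93 + 116*I*√11/465 ≈ 4.9893 + 0.82737*I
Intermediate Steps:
x = 5/4 (x = (¼)*5 = 5/4 ≈ 1.2500)
U = I*√11 (U = √(-11) = I*√11 ≈ 3.3166*I)
l(K) = 1/(2*K)
G = -20 - I*√11 (G = -5 + (-15 - I*√11) = -20 - I*√11 ≈ -20.0 - 3.3166*I)
f(Q) = -1/(2*Q) (f(Q) = ((½)/(-1))/Q = ((½)*(-1))/Q = -1/(2*Q))
((58/93)*f(x))*G = ((58/93)*(-1/(2*5/4)))*(-20 - I*√11) = ((58*(1/93))*(-½*⅘))*(-20 - I*√11) = ((58/93)*(-⅖))*(-20 - I*√11) = -116*(-20 - I*√11)/465 = 464/93 + 116*I*√11/465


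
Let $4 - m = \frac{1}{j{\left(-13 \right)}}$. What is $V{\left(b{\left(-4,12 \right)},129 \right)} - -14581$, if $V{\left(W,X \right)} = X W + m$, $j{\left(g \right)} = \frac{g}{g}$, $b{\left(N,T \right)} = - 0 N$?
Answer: $14584$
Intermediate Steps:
$b{\left(N,T \right)} = 0$ ($b{\left(N,T \right)} = \left(-1\right) 0 = 0$)
$j{\left(g \right)} = 1$
$m = 3$ ($m = 4 - 1^{-1} = 4 - 1 = 3$)
$V{\left(W,X \right)} = 3 + W X$ ($V{\left(W,X \right)} = X W + 3 = W X + 3 = 3 + W X$)
$V{\left(b{\left(-4,12 \right)},129 \right)} - -14581 = \left(3 + 0 \cdot 129\right) - -14581 = \left(3 + 0\right) + 14581 = 3 + 14581 = 14584$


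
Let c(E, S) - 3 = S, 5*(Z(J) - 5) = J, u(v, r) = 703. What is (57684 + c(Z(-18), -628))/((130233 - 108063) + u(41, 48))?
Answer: 57059/22873 ≈ 2.4946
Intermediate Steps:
Z(J) = 5 + J/5
c(E, S) = 3 + S
(57684 + c(Z(-18), -628))/((130233 - 108063) + u(41, 48)) = (57684 + (3 - 628))/((130233 - 108063) + 703) = (57684 - 625)/(22170 + 703) = 57059/22873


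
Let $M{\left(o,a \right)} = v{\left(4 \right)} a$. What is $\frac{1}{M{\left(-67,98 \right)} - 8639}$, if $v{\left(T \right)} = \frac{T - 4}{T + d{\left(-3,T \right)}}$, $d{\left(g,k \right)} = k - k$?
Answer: $- \frac{1}{8639} \approx -0.00011575$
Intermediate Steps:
$d{\left(g,k \right)} = 0$
$v{\left(T \right)} = \frac{-4 + T}{T}$ ($v{\left(T \right)} = \frac{T - 4}{T + 0} = \frac{-4 + T}{T}$)
$M{\left(o,a \right)} = 0$ ($M{\left(o,a \right)} = \frac{-4 + 4}{4} a = \frac{1}{4} \cdot 0 a = 0 a = 0$)
$\frac{1}{M{\left(-67,98 \right)} - 8639} = \frac{1}{0 - 8639} = \frac{1}{-8639} = - \frac{1}{8639}$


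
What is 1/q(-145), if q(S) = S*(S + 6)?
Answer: 1/20155 ≈ 4.9615e-5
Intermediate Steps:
q(S) = S*(6 + S)
1/q(-145) = 1/(-145*(6 - 145)) = 1/(-145*(-139)) = 1/20155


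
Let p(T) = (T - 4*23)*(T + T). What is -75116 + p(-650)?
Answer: 889484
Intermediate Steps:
p(T) = 2*T*(-92 + T) (p(T) = (T - 92)*(2*T) = (-92 + T)*(2*T) = 2*T*(-92 + T))
-75116 + p(-650) = -75116 + 2*(-650)*(-92 - 650) = -75116 + 2*(-650)*(-742) = -75116 + 964600 = 889484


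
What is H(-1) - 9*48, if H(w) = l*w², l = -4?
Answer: -436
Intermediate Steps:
H(w) = -4*w²
H(-1) - 9*48 = -4*(-1)² - 9*48 = -4*1 - 432 = -4 - 432 = -436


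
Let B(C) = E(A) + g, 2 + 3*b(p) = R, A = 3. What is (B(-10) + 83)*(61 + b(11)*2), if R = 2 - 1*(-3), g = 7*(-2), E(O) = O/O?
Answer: 4410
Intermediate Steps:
E(O) = 1
g = -14
R = 5 (R = 2 + 3 = 5)
b(p) = 1 (b(p) = -⅔ + (⅓)*5 = -⅔ + 5/3 = 1)
B(C) = -13 (B(C) = 1 - 14 = -13)
(B(-10) + 83)*(61 + b(11)*2) = (-13 + 83)*(61 + 1*2) = 70*(61 + 2) = 70*63 = 4410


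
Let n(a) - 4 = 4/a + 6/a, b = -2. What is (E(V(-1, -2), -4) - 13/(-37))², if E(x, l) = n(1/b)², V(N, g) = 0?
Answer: 89965225/1369 ≈ 65716.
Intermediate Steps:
n(a) = 4 + 10/a (n(a) = 4 + (4/a + 6/a) = 4 + 10/a)
E(x, l) = 256 (E(x, l) = (4 + 10/(1/(-2)))² = (4 + 10/(-½))² = (4 + 10*(-2))² = (4 - 20)² = (-16)² = 256)
(E(V(-1, -2), -4) - 13/(-37))² = (256 - 13/(-37))² = (256 - 13*(-1/37))² = (256 + 13/37)² = (9485/37)² = 89965225/1369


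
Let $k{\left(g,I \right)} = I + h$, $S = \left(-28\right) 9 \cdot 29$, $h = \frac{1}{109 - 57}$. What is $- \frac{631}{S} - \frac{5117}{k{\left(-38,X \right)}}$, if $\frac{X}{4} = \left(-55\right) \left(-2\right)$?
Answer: $- \frac{22185103}{1922004} \approx -11.543$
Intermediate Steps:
$X = 440$ ($X = 4 \left(\left(-55\right) \left(-2\right)\right) = 4 \cdot 110 = 440$)
$h = \frac{1}{52} \approx 0.019231$
$S = -7308$ ($S = \left(-252\right) 29 = -7308$)
$k{\left(g,I \right)} = \frac{1}{52} + I$ ($k{\left(g,I \right)} = I + \frac{1}{52} = \frac{1}{52} + I$)
$- \frac{631}{S} - \frac{5117}{k{\left(-38,X \right)}} = - \frac{631}{-7308} - \frac{5117}{\frac{1}{52} + 440} = \left(-631\right) \left(- \frac{1}{7308}\right) - \frac{5117}{\frac{22881}{52}} = \frac{631}{7308} - \frac{266084}{22881} = - \frac{22185103}{1922004}$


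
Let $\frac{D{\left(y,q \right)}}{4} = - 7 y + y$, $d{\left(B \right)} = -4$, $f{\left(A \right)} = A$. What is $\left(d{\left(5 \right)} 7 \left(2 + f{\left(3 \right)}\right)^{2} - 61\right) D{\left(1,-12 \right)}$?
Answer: $18264$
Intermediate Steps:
$D{\left(y,q \right)} = - 24 y$ ($D{\left(y,q \right)} = 4 \left(- 7 y + y\right) = 4 \left(- 6 y\right) = - 24 y$)
$\left(d{\left(5 \right)} 7 \left(2 + f{\left(3 \right)}\right)^{2} - 61\right) D{\left(1,-12 \right)} = \left(\left(-4\right) 7 \left(2 + 3\right)^{2} - 61\right) \left(\left(-24\right) 1\right) = \left(- 28 \cdot 5^{2} - 61\right) \left(-24\right) = \left(\left(-28\right) 25 - 61\right) \left(-24\right) = \left(-700 - 61\right) \left(-24\right) = \left(-761\right) \left(-24\right) = 18264$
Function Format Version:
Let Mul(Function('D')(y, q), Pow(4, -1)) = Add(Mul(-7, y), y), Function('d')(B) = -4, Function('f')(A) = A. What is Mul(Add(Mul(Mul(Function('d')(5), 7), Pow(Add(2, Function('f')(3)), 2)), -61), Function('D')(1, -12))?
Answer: 18264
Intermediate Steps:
Function('D')(y, q) = Mul(-24, y) (Function('D')(y, q) = Mul(4, Add(Mul(-7, y), y)) = Mul(4, Mul(-6, y)) = Mul(-24, y))
Mul(Add(Mul(Mul(Function('d')(5), 7), Pow(Add(2, Function('f')(3)), 2)), -61), Function('D')(1, -12)) = Mul(Add(Mul(Mul(-4, 7), Pow(Add(2, 3), 2)), -61), Mul(-24, 1)) = Mul(Add(Mul(-28, Pow(5, 2)), -61), -24) = Mul(Add(Mul(-28, 25), -61), -24) = Mul(Add(-700, -61), -24) = Mul(-761, -24) = 18264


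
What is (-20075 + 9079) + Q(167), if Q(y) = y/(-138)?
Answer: -1517615/138 ≈ -10997.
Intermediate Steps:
Q(y) = -y/138 (Q(y) = y*(-1/138) = -y/138)
(-20075 + 9079) + Q(167) = (-20075 + 9079) - 1/138*167 = -10996 - 167/138 = -1517615/138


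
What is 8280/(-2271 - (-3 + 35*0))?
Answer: -230/63 ≈ -3.6508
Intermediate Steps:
8280/(-2271 - (-3 + 35*0)) = 8280/(-2271 - (-3 + 0)) = 8280/(-2271 - 1*(-3)) = 8280/(-2271 + 3) = 8280/(-2268) = 8280*(-1/2268) = -230/63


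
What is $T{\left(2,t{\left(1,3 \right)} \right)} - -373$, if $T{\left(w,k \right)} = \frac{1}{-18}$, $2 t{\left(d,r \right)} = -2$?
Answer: $\frac{6713}{18} \approx 372.94$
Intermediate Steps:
$t{\left(d,r \right)} = -1$ ($t{\left(d,r \right)} = \frac{1}{2} \left(-2\right) = -1$)
$T{\left(w,k \right)} = - \frac{1}{18}$
$T{\left(2,t{\left(1,3 \right)} \right)} - -373 = - \frac{1}{18} - -373 = - \frac{1}{18} + 373 = \frac{6713}{18}$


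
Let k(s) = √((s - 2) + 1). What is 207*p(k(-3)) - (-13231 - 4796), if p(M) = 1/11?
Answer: 198504/11 ≈ 18046.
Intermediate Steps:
k(s) = √(-1 + s) (k(s) = √((-2 + s) + 1) = √(-1 + s))
p(M) = 1/11
207*p(k(-3)) - (-13231 - 4796) = 207*(1/11) - (-13231 - 4796) = 207/11 - 1*(-18027) = 207/11 + 18027 = 198504/11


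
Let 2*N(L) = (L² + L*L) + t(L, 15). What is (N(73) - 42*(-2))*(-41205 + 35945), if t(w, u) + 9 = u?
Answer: -28488160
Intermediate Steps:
t(w, u) = -9 + u
N(L) = 3 + L² (N(L) = ((L² + L*L) + (-9 + 15))/2 = ((L² + L²) + 6)/2 = (2*L² + 6)/2 = (6 + 2*L²)/2 = 3 + L²)
(N(73) - 42*(-2))*(-41205 + 35945) = ((3 + 73²) - 42*(-2))*(-41205 + 35945) = ((3 + 5329) + 84)*(-5260) = (5332 + 84)*(-5260) = 5416*(-5260) = -28488160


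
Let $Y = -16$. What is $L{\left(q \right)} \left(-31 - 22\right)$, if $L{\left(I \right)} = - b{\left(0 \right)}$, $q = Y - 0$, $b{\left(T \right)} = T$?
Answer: $0$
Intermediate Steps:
$q = -16$ ($q = -16 - 0 = -16 + 0 = -16$)
$L{\left(I \right)} = 0$ ($L{\left(I \right)} = \left(-1\right) 0 = 0$)
$L{\left(q \right)} \left(-31 - 22\right) = 0 \left(-31 - 22\right) = 0 \left(-53\right) = 0$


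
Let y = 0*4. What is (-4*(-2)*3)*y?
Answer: 0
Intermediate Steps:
y = 0
(-4*(-2)*3)*y = (-4*(-2)*3)*0 = (8*3)*0 = 24*0 = 0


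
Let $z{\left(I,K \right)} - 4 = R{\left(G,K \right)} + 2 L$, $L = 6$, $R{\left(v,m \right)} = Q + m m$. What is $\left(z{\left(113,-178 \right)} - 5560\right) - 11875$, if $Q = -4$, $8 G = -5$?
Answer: $14261$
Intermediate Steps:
$G = - \frac{5}{8}$ ($G = \frac{1}{8} \left(-5\right) = - \frac{5}{8} \approx -0.625$)
$R{\left(v,m \right)} = -4 + m^{2}$ ($R{\left(v,m \right)} = -4 + m m = -4 + m^{2}$)
$z{\left(I,K \right)} = 12 + K^{2}$ ($z{\left(I,K \right)} = 4 + \left(\left(-4 + K^{2}\right) + 2 \cdot 6\right) = 4 + \left(\left(-4 + K^{2}\right) + 12\right) = 4 + \left(8 + K^{2}\right) = 12 + K^{2}$)
$\left(z{\left(113,-178 \right)} - 5560\right) - 11875 = \left(\left(12 + \left(-178\right)^{2}\right) - 5560\right) - 11875 = \left(\left(12 + 31684\right) - 5560\right) - 11875 = \left(31696 - 5560\right) - 11875 = 26136 - 11875 = 14261$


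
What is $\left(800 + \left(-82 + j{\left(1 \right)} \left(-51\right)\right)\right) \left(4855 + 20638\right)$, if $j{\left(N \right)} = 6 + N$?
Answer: $9202973$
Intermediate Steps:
$\left(800 + \left(-82 + j{\left(1 \right)} \left(-51\right)\right)\right) \left(4855 + 20638\right) = \left(800 + \left(-82 + \left(6 + 1\right) \left(-51\right)\right)\right) \left(4855 + 20638\right) = \left(800 + \left(-82 + 7 \left(-51\right)\right)\right) 25493 = \left(800 - 439\right) 25493 = 361 \cdot 25493 = 9202973$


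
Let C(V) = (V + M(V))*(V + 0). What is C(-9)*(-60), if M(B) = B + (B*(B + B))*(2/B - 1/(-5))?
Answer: -11664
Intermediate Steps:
M(B) = B + 2*B²*(⅕ + 2/B) (M(B) = B + (B*(2*B))*(2/B - 1*(-⅕)) = B + (2*B²)*(2/B + ⅕) = B + (2*B²)*(⅕ + 2/B) = B + 2*B²*(⅕ + 2/B))
C(V) = V*(V + V*(25 + 2*V)/5) (C(V) = (V + V*(25 + 2*V)/5)*(V + 0) = (V + V*(25 + 2*V)/5)*V = V*(V + V*(25 + 2*V)/5))
C(-9)*(-60) = ((⅖)*(-9)²*(15 - 9))*(-60) = ((⅖)*81*6)*(-60) = (972/5)*(-60) = -11664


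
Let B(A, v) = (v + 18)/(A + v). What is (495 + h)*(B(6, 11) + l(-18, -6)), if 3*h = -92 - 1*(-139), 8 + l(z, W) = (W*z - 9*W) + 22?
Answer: 1542724/17 ≈ 90749.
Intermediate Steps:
B(A, v) = (18 + v)/(A + v)
l(z, W) = 14 - 9*W + W*z (l(z, W) = -8 + ((W*z - 9*W) + 22) = -8 + ((-9*W + W*z) + 22) = -8 + (22 - 9*W + W*z) = 14 - 9*W + W*z)
h = 47/3 (h = (-92 - 1*(-139))/3 = (-92 + 139)/3 = (⅓)*47 = 47/3 ≈ 15.667)
(495 + h)*(B(6, 11) + l(-18, -6)) = (495 + 47/3)*((18 + 11)/(6 + 11) + (14 - 9*(-6) - 6*(-18))) = 1532*(29/17 + (14 + 54 + 108))/3 = 1532*((1/17)*29 + 176)/3 = 1532*(29/17 + 176)/3 = (1532/3)*(3021/17) = 1542724/17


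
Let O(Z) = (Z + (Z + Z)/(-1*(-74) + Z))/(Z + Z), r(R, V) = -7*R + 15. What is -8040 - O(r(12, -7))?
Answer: -80407/10 ≈ -8040.7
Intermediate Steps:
r(R, V) = 15 - 7*R
O(Z) = (Z + 2*Z/(74 + Z))/(2*Z) (O(Z) = (Z + (2*Z)/(74 + Z))/((2*Z)) = (Z + 2*Z/(74 + Z))*(1/(2*Z)) = (Z + 2*Z/(74 + Z))/(2*Z))
-8040 - O(r(12, -7)) = -8040 - (76 + (15 - 7*12))/(2*(74 + (15 - 7*12))) = -8040 - (76 + (15 - 84))/(2*(74 + (15 - 84))) = -8040 - (76 - 69)/(2*(74 - 69)) = -8040 - 7/(2*5) = -8040 - 1*7/10 = -8040 - 7/10 = -80407/10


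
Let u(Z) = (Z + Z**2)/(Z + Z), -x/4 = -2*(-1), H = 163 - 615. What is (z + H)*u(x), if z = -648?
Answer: 3850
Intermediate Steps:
H = -452
x = -8 (x = -(-8)*(-1) = -4*2 = -8)
u(Z) = (Z + Z**2)/(2*Z) (u(Z) = (Z + Z**2)/((2*Z)) = (Z + Z**2)*(1/(2*Z)) = (Z + Z**2)/(2*Z))
(z + H)*u(x) = (-648 - 452)*(1/2 + (1/2)*(-8)) = -1100*(1/2 - 4) = -1100*(-7/2) = 3850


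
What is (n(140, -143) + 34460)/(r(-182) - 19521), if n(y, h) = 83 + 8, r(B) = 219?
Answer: -11517/6434 ≈ -1.7900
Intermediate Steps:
n(y, h) = 91
(n(140, -143) + 34460)/(r(-182) - 19521) = (91 + 34460)/(219 - 19521) = 34551/(-19302) = 34551*(-1/19302) = -11517/6434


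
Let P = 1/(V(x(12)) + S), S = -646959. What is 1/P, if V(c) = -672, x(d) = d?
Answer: -647631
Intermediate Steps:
P = -1/647631 (P = 1/(-672 - 646959) = 1/(-647631) = -1/647631 ≈ -1.5441e-6)
1/P = 1/(-1/647631) = -647631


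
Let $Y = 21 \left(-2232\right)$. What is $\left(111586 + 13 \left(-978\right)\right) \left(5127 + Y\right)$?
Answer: $-4127411640$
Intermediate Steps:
$Y = -46872$
$\left(111586 + 13 \left(-978\right)\right) \left(5127 + Y\right) = \left(111586 + 13 \left(-978\right)\right) \left(5127 - 46872\right) = \left(111586 - 12714\right) \left(-41745\right) = 98872 \left(-41745\right) = -4127411640$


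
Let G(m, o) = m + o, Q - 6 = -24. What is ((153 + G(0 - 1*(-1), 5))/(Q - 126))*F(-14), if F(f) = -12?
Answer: 53/4 ≈ 13.250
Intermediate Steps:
Q = -18 (Q = 6 - 24 = -18)
((153 + G(0 - 1*(-1), 5))/(Q - 126))*F(-14) = ((153 + ((0 - 1*(-1)) + 5))/(-18 - 126))*(-12) = ((153 + ((0 + 1) + 5))/(-144))*(-12) = ((153 + (1 + 5))*(-1/144))*(-12) = ((153 + 6)*(-1/144))*(-12) = (159*(-1/144))*(-12) = -53/48*(-12) = 53/4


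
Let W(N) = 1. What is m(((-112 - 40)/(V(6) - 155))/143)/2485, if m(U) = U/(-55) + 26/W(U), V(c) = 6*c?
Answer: 24334158/2325798475 ≈ 0.010463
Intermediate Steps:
m(U) = 26 - U/55 (m(U) = U/(-55) + 26/1 = U*(-1/55) + 26*1 = -U/55 + 26 = 26 - U/55)
m(((-112 - 40)/(V(6) - 155))/143)/2485 = (26 - (-112 - 40)/(6*6 - 155)/(55*143))/2485 = (26 - (-152/(36 - 155))/(55*143))*(1/2485) = (26 - (-152/(-119))/(55*143))*(1/2485) = (26 - (-152*(-1/119))/(55*143))*(1/2485) = (26 - 152/(6545*143))*(1/2485) = (26 - 1/55*152/17017)*(1/2485) = (26 - 152/935935)*(1/2485) = (24334158/935935)*(1/2485) = 24334158/2325798475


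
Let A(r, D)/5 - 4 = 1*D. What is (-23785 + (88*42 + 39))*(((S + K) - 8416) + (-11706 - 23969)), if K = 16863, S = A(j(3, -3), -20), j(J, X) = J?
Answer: 547525400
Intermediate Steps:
A(r, D) = 20 + 5*D (A(r, D) = 20 + 5*(1*D) = 20 + 5*D)
S = -80 (S = 20 + 5*(-20) = 20 - 100 = -80)
(-23785 + (88*42 + 39))*(((S + K) - 8416) + (-11706 - 23969)) = (-23785 + (88*42 + 39))*(((-80 + 16863) - 8416) + (-11706 - 23969)) = (-23785 + (3696 + 39))*((16783 - 8416) - 35675) = (-23785 + 3735)*(8367 - 35675) = -20050*(-27308) = 547525400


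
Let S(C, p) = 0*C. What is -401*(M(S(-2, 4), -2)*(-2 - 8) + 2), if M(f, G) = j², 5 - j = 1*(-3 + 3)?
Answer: 99448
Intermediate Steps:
S(C, p) = 0
j = 5 (j = 5 - (-3 + 3) = 5 - 0 = 5 - 1*0 = 5 + 0 = 5)
M(f, G) = 25 (M(f, G) = 5² = 25)
-401*(M(S(-2, 4), -2)*(-2 - 8) + 2) = -401*(25*(-2 - 8) + 2) = -401*(25*(-10) + 2) = -401*(-250 + 2) = -401*(-248) = 99448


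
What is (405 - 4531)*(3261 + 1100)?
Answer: -17993486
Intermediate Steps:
(405 - 4531)*(3261 + 1100) = -4126*4361 = -17993486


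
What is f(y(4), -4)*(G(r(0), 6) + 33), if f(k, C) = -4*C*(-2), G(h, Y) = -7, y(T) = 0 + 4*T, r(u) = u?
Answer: -832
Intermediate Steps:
y(T) = 4*T
f(k, C) = 8*C
f(y(4), -4)*(G(r(0), 6) + 33) = (8*(-4))*(-7 + 33) = -32*26 = -832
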